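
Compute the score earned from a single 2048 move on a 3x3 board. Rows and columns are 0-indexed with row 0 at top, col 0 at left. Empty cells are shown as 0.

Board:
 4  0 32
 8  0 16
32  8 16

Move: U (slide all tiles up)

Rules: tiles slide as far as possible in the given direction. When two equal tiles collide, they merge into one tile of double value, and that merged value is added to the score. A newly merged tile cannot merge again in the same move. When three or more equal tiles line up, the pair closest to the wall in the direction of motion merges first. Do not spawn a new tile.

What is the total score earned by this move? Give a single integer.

Slide up:
col 0: [4, 8, 32] -> [4, 8, 32]  score +0 (running 0)
col 1: [0, 0, 8] -> [8, 0, 0]  score +0 (running 0)
col 2: [32, 16, 16] -> [32, 32, 0]  score +32 (running 32)
Board after move:
 4  8 32
 8  0 32
32  0  0

Answer: 32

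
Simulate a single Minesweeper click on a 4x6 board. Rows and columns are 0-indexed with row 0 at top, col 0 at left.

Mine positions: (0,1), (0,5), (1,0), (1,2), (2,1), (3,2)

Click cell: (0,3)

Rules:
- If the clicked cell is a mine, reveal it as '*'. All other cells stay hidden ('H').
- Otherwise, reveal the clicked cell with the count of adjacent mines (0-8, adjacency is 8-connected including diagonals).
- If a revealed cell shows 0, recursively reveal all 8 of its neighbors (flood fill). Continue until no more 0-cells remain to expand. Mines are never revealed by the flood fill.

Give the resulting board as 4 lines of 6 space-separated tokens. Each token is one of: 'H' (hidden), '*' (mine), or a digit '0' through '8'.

H H H 1 H H
H H H H H H
H H H H H H
H H H H H H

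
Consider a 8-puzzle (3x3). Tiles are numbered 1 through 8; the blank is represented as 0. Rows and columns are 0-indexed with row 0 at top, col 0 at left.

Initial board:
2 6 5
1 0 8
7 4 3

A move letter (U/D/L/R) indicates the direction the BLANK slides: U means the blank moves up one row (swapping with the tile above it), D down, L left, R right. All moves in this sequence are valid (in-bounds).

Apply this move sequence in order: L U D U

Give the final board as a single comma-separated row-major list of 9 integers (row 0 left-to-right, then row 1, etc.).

After move 1 (L):
2 6 5
0 1 8
7 4 3

After move 2 (U):
0 6 5
2 1 8
7 4 3

After move 3 (D):
2 6 5
0 1 8
7 4 3

After move 4 (U):
0 6 5
2 1 8
7 4 3

Answer: 0, 6, 5, 2, 1, 8, 7, 4, 3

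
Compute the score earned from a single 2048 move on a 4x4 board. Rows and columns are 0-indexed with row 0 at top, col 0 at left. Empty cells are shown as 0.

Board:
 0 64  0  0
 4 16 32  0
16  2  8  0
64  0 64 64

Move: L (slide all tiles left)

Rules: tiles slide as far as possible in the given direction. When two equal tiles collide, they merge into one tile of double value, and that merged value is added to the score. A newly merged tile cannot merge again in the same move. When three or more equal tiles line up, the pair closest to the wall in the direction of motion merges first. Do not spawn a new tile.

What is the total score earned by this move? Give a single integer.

Slide left:
row 0: [0, 64, 0, 0] -> [64, 0, 0, 0]  score +0 (running 0)
row 1: [4, 16, 32, 0] -> [4, 16, 32, 0]  score +0 (running 0)
row 2: [16, 2, 8, 0] -> [16, 2, 8, 0]  score +0 (running 0)
row 3: [64, 0, 64, 64] -> [128, 64, 0, 0]  score +128 (running 128)
Board after move:
 64   0   0   0
  4  16  32   0
 16   2   8   0
128  64   0   0

Answer: 128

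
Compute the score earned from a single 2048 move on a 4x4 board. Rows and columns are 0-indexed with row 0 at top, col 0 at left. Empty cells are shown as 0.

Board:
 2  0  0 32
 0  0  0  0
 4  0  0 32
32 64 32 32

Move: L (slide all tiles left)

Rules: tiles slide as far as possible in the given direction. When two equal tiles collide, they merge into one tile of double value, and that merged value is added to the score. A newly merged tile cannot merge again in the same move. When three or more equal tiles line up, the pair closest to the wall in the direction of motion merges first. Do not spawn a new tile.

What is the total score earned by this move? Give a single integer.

Slide left:
row 0: [2, 0, 0, 32] -> [2, 32, 0, 0]  score +0 (running 0)
row 1: [0, 0, 0, 0] -> [0, 0, 0, 0]  score +0 (running 0)
row 2: [4, 0, 0, 32] -> [4, 32, 0, 0]  score +0 (running 0)
row 3: [32, 64, 32, 32] -> [32, 64, 64, 0]  score +64 (running 64)
Board after move:
 2 32  0  0
 0  0  0  0
 4 32  0  0
32 64 64  0

Answer: 64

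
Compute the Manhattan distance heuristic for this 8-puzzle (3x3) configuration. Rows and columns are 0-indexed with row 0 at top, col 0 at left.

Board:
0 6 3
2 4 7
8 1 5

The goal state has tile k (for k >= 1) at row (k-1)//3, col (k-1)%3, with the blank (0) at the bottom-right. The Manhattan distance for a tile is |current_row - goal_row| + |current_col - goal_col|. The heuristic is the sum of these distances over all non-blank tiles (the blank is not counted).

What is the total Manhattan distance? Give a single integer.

Tile 6: (0,1)->(1,2) = 2
Tile 3: (0,2)->(0,2) = 0
Tile 2: (1,0)->(0,1) = 2
Tile 4: (1,1)->(1,0) = 1
Tile 7: (1,2)->(2,0) = 3
Tile 8: (2,0)->(2,1) = 1
Tile 1: (2,1)->(0,0) = 3
Tile 5: (2,2)->(1,1) = 2
Sum: 2 + 0 + 2 + 1 + 3 + 1 + 3 + 2 = 14

Answer: 14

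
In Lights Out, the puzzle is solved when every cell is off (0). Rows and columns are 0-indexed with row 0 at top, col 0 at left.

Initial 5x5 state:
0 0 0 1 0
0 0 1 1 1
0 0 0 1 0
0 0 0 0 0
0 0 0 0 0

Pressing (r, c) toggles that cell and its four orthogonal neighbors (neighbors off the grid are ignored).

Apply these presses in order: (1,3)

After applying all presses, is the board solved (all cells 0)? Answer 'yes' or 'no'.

Answer: yes

Derivation:
After press 1 at (1,3):
0 0 0 0 0
0 0 0 0 0
0 0 0 0 0
0 0 0 0 0
0 0 0 0 0

Lights still on: 0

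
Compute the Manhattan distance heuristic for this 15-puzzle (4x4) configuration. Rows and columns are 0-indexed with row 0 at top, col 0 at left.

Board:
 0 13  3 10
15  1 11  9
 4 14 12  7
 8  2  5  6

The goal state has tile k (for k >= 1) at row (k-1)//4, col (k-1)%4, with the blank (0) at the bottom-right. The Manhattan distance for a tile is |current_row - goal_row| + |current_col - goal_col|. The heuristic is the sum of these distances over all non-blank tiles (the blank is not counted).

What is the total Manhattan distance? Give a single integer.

Tile 13: at (0,1), goal (3,0), distance |0-3|+|1-0| = 4
Tile 3: at (0,2), goal (0,2), distance |0-0|+|2-2| = 0
Tile 10: at (0,3), goal (2,1), distance |0-2|+|3-1| = 4
Tile 15: at (1,0), goal (3,2), distance |1-3|+|0-2| = 4
Tile 1: at (1,1), goal (0,0), distance |1-0|+|1-0| = 2
Tile 11: at (1,2), goal (2,2), distance |1-2|+|2-2| = 1
Tile 9: at (1,3), goal (2,0), distance |1-2|+|3-0| = 4
Tile 4: at (2,0), goal (0,3), distance |2-0|+|0-3| = 5
Tile 14: at (2,1), goal (3,1), distance |2-3|+|1-1| = 1
Tile 12: at (2,2), goal (2,3), distance |2-2|+|2-3| = 1
Tile 7: at (2,3), goal (1,2), distance |2-1|+|3-2| = 2
Tile 8: at (3,0), goal (1,3), distance |3-1|+|0-3| = 5
Tile 2: at (3,1), goal (0,1), distance |3-0|+|1-1| = 3
Tile 5: at (3,2), goal (1,0), distance |3-1|+|2-0| = 4
Tile 6: at (3,3), goal (1,1), distance |3-1|+|3-1| = 4
Sum: 4 + 0 + 4 + 4 + 2 + 1 + 4 + 5 + 1 + 1 + 2 + 5 + 3 + 4 + 4 = 44

Answer: 44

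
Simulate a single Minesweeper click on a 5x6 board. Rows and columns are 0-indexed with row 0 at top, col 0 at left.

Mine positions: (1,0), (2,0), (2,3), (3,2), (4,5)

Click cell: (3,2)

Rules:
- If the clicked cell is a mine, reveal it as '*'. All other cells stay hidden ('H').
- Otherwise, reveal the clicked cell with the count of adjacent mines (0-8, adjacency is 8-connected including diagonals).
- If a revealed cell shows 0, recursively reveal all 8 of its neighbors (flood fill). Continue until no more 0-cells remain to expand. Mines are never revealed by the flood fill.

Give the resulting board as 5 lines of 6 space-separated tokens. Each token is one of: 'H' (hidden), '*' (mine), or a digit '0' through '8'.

H H H H H H
H H H H H H
H H H H H H
H H * H H H
H H H H H H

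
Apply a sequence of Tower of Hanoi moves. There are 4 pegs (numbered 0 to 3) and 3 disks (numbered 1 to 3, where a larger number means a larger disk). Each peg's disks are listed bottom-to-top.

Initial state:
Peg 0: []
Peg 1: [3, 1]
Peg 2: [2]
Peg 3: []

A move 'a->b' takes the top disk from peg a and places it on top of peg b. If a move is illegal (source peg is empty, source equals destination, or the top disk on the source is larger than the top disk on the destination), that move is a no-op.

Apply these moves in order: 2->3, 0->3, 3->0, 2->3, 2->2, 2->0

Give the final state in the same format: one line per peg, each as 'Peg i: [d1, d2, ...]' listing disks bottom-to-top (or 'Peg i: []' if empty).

After move 1 (2->3):
Peg 0: []
Peg 1: [3, 1]
Peg 2: []
Peg 3: [2]

After move 2 (0->3):
Peg 0: []
Peg 1: [3, 1]
Peg 2: []
Peg 3: [2]

After move 3 (3->0):
Peg 0: [2]
Peg 1: [3, 1]
Peg 2: []
Peg 3: []

After move 4 (2->3):
Peg 0: [2]
Peg 1: [3, 1]
Peg 2: []
Peg 3: []

After move 5 (2->2):
Peg 0: [2]
Peg 1: [3, 1]
Peg 2: []
Peg 3: []

After move 6 (2->0):
Peg 0: [2]
Peg 1: [3, 1]
Peg 2: []
Peg 3: []

Answer: Peg 0: [2]
Peg 1: [3, 1]
Peg 2: []
Peg 3: []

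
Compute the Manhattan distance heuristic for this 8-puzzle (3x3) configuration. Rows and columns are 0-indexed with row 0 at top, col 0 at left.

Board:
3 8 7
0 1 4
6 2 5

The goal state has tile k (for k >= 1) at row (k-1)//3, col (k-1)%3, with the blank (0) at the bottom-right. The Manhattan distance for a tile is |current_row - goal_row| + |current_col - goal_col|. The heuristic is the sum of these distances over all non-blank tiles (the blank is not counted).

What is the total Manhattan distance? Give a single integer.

Tile 3: at (0,0), goal (0,2), distance |0-0|+|0-2| = 2
Tile 8: at (0,1), goal (2,1), distance |0-2|+|1-1| = 2
Tile 7: at (0,2), goal (2,0), distance |0-2|+|2-0| = 4
Tile 1: at (1,1), goal (0,0), distance |1-0|+|1-0| = 2
Tile 4: at (1,2), goal (1,0), distance |1-1|+|2-0| = 2
Tile 6: at (2,0), goal (1,2), distance |2-1|+|0-2| = 3
Tile 2: at (2,1), goal (0,1), distance |2-0|+|1-1| = 2
Tile 5: at (2,2), goal (1,1), distance |2-1|+|2-1| = 2
Sum: 2 + 2 + 4 + 2 + 2 + 3 + 2 + 2 = 19

Answer: 19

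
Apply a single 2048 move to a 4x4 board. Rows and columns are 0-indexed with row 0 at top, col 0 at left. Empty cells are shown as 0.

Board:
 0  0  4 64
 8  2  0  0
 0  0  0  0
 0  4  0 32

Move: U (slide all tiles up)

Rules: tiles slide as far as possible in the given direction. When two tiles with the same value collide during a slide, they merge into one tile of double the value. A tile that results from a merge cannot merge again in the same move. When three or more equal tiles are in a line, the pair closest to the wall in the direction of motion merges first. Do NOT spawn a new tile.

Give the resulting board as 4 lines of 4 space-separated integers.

Slide up:
col 0: [0, 8, 0, 0] -> [8, 0, 0, 0]
col 1: [0, 2, 0, 4] -> [2, 4, 0, 0]
col 2: [4, 0, 0, 0] -> [4, 0, 0, 0]
col 3: [64, 0, 0, 32] -> [64, 32, 0, 0]

Answer:  8  2  4 64
 0  4  0 32
 0  0  0  0
 0  0  0  0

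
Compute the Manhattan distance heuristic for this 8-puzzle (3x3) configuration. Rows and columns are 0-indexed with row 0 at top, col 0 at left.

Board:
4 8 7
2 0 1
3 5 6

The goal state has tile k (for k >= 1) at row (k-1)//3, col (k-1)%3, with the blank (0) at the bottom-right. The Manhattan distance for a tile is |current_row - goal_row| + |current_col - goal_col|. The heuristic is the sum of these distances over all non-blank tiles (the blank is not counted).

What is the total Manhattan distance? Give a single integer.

Answer: 18

Derivation:
Tile 4: at (0,0), goal (1,0), distance |0-1|+|0-0| = 1
Tile 8: at (0,1), goal (2,1), distance |0-2|+|1-1| = 2
Tile 7: at (0,2), goal (2,0), distance |0-2|+|2-0| = 4
Tile 2: at (1,0), goal (0,1), distance |1-0|+|0-1| = 2
Tile 1: at (1,2), goal (0,0), distance |1-0|+|2-0| = 3
Tile 3: at (2,0), goal (0,2), distance |2-0|+|0-2| = 4
Tile 5: at (2,1), goal (1,1), distance |2-1|+|1-1| = 1
Tile 6: at (2,2), goal (1,2), distance |2-1|+|2-2| = 1
Sum: 1 + 2 + 4 + 2 + 3 + 4 + 1 + 1 = 18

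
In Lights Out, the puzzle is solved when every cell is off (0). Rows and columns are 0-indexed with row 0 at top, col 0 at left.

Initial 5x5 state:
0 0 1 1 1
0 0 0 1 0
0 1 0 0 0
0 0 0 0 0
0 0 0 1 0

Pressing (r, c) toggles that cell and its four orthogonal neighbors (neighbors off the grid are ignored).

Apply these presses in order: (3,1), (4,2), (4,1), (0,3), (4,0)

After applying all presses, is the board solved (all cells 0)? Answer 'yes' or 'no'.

After press 1 at (3,1):
0 0 1 1 1
0 0 0 1 0
0 0 0 0 0
1 1 1 0 0
0 1 0 1 0

After press 2 at (4,2):
0 0 1 1 1
0 0 0 1 0
0 0 0 0 0
1 1 0 0 0
0 0 1 0 0

After press 3 at (4,1):
0 0 1 1 1
0 0 0 1 0
0 0 0 0 0
1 0 0 0 0
1 1 0 0 0

After press 4 at (0,3):
0 0 0 0 0
0 0 0 0 0
0 0 0 0 0
1 0 0 0 0
1 1 0 0 0

After press 5 at (4,0):
0 0 0 0 0
0 0 0 0 0
0 0 0 0 0
0 0 0 0 0
0 0 0 0 0

Lights still on: 0

Answer: yes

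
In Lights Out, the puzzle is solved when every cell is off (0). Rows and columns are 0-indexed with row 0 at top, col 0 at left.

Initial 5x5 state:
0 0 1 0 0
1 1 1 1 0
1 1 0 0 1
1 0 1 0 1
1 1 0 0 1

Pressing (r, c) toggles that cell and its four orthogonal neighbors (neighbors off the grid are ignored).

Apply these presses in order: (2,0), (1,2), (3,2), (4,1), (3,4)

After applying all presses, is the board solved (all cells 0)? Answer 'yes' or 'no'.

After press 1 at (2,0):
0 0 1 0 0
0 1 1 1 0
0 0 0 0 1
0 0 1 0 1
1 1 0 0 1

After press 2 at (1,2):
0 0 0 0 0
0 0 0 0 0
0 0 1 0 1
0 0 1 0 1
1 1 0 0 1

After press 3 at (3,2):
0 0 0 0 0
0 0 0 0 0
0 0 0 0 1
0 1 0 1 1
1 1 1 0 1

After press 4 at (4,1):
0 0 0 0 0
0 0 0 0 0
0 0 0 0 1
0 0 0 1 1
0 0 0 0 1

After press 5 at (3,4):
0 0 0 0 0
0 0 0 0 0
0 0 0 0 0
0 0 0 0 0
0 0 0 0 0

Lights still on: 0

Answer: yes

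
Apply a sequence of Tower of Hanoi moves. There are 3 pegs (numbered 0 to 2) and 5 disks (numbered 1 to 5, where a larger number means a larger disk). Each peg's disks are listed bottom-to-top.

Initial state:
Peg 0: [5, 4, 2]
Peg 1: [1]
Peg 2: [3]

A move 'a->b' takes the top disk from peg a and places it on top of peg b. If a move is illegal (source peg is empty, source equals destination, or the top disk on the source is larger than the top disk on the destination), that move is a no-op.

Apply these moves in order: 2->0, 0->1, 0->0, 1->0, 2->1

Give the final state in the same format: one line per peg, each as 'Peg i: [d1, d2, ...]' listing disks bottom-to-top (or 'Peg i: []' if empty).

After move 1 (2->0):
Peg 0: [5, 4, 2]
Peg 1: [1]
Peg 2: [3]

After move 2 (0->1):
Peg 0: [5, 4, 2]
Peg 1: [1]
Peg 2: [3]

After move 3 (0->0):
Peg 0: [5, 4, 2]
Peg 1: [1]
Peg 2: [3]

After move 4 (1->0):
Peg 0: [5, 4, 2, 1]
Peg 1: []
Peg 2: [3]

After move 5 (2->1):
Peg 0: [5, 4, 2, 1]
Peg 1: [3]
Peg 2: []

Answer: Peg 0: [5, 4, 2, 1]
Peg 1: [3]
Peg 2: []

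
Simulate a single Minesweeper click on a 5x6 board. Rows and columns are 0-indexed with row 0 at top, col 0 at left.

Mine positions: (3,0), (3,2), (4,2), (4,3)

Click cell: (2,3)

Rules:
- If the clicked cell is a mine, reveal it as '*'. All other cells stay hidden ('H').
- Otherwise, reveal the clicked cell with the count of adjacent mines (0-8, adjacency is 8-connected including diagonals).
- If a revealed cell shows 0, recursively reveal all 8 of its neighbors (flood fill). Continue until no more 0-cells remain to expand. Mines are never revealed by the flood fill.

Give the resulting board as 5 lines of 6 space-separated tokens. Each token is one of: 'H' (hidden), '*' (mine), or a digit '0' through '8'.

H H H H H H
H H H H H H
H H H 1 H H
H H H H H H
H H H H H H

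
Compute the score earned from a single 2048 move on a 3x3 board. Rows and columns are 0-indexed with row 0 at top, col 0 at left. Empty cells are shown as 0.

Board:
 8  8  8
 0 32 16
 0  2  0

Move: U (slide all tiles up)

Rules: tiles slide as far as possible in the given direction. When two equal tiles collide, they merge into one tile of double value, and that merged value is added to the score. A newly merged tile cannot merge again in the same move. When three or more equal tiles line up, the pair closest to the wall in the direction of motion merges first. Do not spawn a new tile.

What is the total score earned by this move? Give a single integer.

Answer: 0

Derivation:
Slide up:
col 0: [8, 0, 0] -> [8, 0, 0]  score +0 (running 0)
col 1: [8, 32, 2] -> [8, 32, 2]  score +0 (running 0)
col 2: [8, 16, 0] -> [8, 16, 0]  score +0 (running 0)
Board after move:
 8  8  8
 0 32 16
 0  2  0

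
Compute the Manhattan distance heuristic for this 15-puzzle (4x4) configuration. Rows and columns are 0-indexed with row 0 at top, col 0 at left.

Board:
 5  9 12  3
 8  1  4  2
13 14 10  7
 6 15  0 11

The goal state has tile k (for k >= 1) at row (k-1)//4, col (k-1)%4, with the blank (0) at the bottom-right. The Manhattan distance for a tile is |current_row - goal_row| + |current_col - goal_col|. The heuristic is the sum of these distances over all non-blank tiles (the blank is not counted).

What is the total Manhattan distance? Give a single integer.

Tile 5: at (0,0), goal (1,0), distance |0-1|+|0-0| = 1
Tile 9: at (0,1), goal (2,0), distance |0-2|+|1-0| = 3
Tile 12: at (0,2), goal (2,3), distance |0-2|+|2-3| = 3
Tile 3: at (0,3), goal (0,2), distance |0-0|+|3-2| = 1
Tile 8: at (1,0), goal (1,3), distance |1-1|+|0-3| = 3
Tile 1: at (1,1), goal (0,0), distance |1-0|+|1-0| = 2
Tile 4: at (1,2), goal (0,3), distance |1-0|+|2-3| = 2
Tile 2: at (1,3), goal (0,1), distance |1-0|+|3-1| = 3
Tile 13: at (2,0), goal (3,0), distance |2-3|+|0-0| = 1
Tile 14: at (2,1), goal (3,1), distance |2-3|+|1-1| = 1
Tile 10: at (2,2), goal (2,1), distance |2-2|+|2-1| = 1
Tile 7: at (2,3), goal (1,2), distance |2-1|+|3-2| = 2
Tile 6: at (3,0), goal (1,1), distance |3-1|+|0-1| = 3
Tile 15: at (3,1), goal (3,2), distance |3-3|+|1-2| = 1
Tile 11: at (3,3), goal (2,2), distance |3-2|+|3-2| = 2
Sum: 1 + 3 + 3 + 1 + 3 + 2 + 2 + 3 + 1 + 1 + 1 + 2 + 3 + 1 + 2 = 29

Answer: 29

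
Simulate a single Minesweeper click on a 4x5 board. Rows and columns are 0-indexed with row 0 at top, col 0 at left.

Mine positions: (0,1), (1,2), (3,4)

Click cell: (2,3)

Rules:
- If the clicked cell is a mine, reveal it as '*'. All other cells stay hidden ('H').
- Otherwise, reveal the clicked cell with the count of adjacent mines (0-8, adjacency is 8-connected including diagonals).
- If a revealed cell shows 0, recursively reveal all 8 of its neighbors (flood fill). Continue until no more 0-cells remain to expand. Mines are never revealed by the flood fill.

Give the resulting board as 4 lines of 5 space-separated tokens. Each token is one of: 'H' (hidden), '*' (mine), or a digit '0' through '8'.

H H H H H
H H H H H
H H H 2 H
H H H H H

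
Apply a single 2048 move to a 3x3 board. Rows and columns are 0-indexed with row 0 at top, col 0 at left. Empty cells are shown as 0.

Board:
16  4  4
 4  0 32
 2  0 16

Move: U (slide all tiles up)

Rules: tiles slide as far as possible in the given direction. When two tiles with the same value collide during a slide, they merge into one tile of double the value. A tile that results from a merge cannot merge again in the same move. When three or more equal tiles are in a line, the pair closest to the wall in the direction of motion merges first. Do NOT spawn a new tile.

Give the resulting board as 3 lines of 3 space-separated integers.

Slide up:
col 0: [16, 4, 2] -> [16, 4, 2]
col 1: [4, 0, 0] -> [4, 0, 0]
col 2: [4, 32, 16] -> [4, 32, 16]

Answer: 16  4  4
 4  0 32
 2  0 16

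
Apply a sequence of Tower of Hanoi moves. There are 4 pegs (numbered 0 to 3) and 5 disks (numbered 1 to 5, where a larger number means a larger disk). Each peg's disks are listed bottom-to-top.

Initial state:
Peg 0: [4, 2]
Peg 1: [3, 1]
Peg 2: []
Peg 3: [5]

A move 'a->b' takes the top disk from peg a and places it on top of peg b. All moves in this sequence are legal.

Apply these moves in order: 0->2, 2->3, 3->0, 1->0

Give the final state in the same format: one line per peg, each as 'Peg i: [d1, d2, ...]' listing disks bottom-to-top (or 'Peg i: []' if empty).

Answer: Peg 0: [4, 2, 1]
Peg 1: [3]
Peg 2: []
Peg 3: [5]

Derivation:
After move 1 (0->2):
Peg 0: [4]
Peg 1: [3, 1]
Peg 2: [2]
Peg 3: [5]

After move 2 (2->3):
Peg 0: [4]
Peg 1: [3, 1]
Peg 2: []
Peg 3: [5, 2]

After move 3 (3->0):
Peg 0: [4, 2]
Peg 1: [3, 1]
Peg 2: []
Peg 3: [5]

After move 4 (1->0):
Peg 0: [4, 2, 1]
Peg 1: [3]
Peg 2: []
Peg 3: [5]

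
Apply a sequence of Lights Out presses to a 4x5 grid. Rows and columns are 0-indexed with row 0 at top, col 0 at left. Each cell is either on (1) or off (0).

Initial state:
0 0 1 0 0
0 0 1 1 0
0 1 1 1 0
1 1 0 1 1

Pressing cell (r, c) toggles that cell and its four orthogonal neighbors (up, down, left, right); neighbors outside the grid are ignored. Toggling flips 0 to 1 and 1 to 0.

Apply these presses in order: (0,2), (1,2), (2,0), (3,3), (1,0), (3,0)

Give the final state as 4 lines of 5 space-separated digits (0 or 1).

Answer: 1 1 1 1 0
0 0 1 0 0
1 0 0 0 0
1 0 1 0 0

Derivation:
After press 1 at (0,2):
0 1 0 1 0
0 0 0 1 0
0 1 1 1 0
1 1 0 1 1

After press 2 at (1,2):
0 1 1 1 0
0 1 1 0 0
0 1 0 1 0
1 1 0 1 1

After press 3 at (2,0):
0 1 1 1 0
1 1 1 0 0
1 0 0 1 0
0 1 0 1 1

After press 4 at (3,3):
0 1 1 1 0
1 1 1 0 0
1 0 0 0 0
0 1 1 0 0

After press 5 at (1,0):
1 1 1 1 0
0 0 1 0 0
0 0 0 0 0
0 1 1 0 0

After press 6 at (3,0):
1 1 1 1 0
0 0 1 0 0
1 0 0 0 0
1 0 1 0 0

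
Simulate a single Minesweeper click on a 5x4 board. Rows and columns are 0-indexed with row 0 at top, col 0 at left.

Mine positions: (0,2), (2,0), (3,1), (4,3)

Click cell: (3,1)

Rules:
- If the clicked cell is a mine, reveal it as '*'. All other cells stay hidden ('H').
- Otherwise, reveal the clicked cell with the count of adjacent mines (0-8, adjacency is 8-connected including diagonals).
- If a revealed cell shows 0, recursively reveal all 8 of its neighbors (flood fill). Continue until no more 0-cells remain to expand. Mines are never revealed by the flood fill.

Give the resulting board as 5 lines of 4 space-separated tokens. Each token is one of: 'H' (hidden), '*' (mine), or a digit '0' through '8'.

H H H H
H H H H
H H H H
H * H H
H H H H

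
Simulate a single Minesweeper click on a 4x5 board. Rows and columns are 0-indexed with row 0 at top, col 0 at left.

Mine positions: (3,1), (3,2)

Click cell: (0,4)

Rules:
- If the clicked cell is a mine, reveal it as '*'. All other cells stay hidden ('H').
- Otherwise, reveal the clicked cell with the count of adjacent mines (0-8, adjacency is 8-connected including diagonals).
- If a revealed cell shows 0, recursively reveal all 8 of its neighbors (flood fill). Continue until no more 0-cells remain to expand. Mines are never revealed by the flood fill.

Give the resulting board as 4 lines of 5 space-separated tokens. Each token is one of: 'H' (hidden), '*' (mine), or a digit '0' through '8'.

0 0 0 0 0
0 0 0 0 0
1 2 2 1 0
H H H 1 0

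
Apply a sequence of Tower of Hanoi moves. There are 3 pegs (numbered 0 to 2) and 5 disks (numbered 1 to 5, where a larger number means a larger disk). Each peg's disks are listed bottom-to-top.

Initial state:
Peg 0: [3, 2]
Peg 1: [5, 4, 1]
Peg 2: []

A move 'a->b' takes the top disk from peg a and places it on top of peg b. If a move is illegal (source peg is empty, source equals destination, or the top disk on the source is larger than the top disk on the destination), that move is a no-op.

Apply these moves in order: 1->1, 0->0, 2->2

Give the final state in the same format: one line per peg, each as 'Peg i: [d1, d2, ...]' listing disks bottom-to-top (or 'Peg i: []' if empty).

After move 1 (1->1):
Peg 0: [3, 2]
Peg 1: [5, 4, 1]
Peg 2: []

After move 2 (0->0):
Peg 0: [3, 2]
Peg 1: [5, 4, 1]
Peg 2: []

After move 3 (2->2):
Peg 0: [3, 2]
Peg 1: [5, 4, 1]
Peg 2: []

Answer: Peg 0: [3, 2]
Peg 1: [5, 4, 1]
Peg 2: []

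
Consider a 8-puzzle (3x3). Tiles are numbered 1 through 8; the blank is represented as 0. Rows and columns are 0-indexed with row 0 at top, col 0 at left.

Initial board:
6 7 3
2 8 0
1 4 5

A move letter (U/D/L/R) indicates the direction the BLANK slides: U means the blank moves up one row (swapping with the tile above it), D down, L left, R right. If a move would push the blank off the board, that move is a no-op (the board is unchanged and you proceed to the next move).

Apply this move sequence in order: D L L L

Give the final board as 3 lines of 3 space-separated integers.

Answer: 6 7 3
2 8 5
0 1 4

Derivation:
After move 1 (D):
6 7 3
2 8 5
1 4 0

After move 2 (L):
6 7 3
2 8 5
1 0 4

After move 3 (L):
6 7 3
2 8 5
0 1 4

After move 4 (L):
6 7 3
2 8 5
0 1 4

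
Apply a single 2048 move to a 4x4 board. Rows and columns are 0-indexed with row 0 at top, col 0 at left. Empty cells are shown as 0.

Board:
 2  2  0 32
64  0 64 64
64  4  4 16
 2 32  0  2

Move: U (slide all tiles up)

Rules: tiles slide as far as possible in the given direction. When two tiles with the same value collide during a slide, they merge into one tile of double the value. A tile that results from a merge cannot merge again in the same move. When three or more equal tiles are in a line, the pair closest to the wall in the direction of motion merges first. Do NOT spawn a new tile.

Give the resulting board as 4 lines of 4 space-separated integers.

Answer:   2   2  64  32
128   4   4  64
  2  32   0  16
  0   0   0   2

Derivation:
Slide up:
col 0: [2, 64, 64, 2] -> [2, 128, 2, 0]
col 1: [2, 0, 4, 32] -> [2, 4, 32, 0]
col 2: [0, 64, 4, 0] -> [64, 4, 0, 0]
col 3: [32, 64, 16, 2] -> [32, 64, 16, 2]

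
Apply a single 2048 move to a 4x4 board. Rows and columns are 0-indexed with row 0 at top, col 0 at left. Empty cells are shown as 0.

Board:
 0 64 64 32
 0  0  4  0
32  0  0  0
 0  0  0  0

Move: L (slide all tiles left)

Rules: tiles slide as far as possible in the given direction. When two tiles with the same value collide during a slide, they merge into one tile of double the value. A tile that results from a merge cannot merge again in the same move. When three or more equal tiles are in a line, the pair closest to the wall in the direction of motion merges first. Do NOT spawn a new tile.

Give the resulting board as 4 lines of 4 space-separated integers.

Slide left:
row 0: [0, 64, 64, 32] -> [128, 32, 0, 0]
row 1: [0, 0, 4, 0] -> [4, 0, 0, 0]
row 2: [32, 0, 0, 0] -> [32, 0, 0, 0]
row 3: [0, 0, 0, 0] -> [0, 0, 0, 0]

Answer: 128  32   0   0
  4   0   0   0
 32   0   0   0
  0   0   0   0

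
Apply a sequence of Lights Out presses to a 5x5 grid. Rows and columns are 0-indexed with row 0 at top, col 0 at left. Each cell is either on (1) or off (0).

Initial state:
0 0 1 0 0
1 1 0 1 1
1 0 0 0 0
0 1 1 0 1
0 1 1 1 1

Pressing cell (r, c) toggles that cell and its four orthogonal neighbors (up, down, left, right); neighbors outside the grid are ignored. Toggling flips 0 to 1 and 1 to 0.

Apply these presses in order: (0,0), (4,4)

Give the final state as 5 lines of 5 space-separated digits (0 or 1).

After press 1 at (0,0):
1 1 1 0 0
0 1 0 1 1
1 0 0 0 0
0 1 1 0 1
0 1 1 1 1

After press 2 at (4,4):
1 1 1 0 0
0 1 0 1 1
1 0 0 0 0
0 1 1 0 0
0 1 1 0 0

Answer: 1 1 1 0 0
0 1 0 1 1
1 0 0 0 0
0 1 1 0 0
0 1 1 0 0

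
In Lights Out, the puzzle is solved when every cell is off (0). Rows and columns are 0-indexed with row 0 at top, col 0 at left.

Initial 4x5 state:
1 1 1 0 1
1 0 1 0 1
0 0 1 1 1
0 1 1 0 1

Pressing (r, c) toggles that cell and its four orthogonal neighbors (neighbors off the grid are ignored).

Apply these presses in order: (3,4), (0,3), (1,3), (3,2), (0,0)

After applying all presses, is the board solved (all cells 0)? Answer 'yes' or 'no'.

Answer: yes

Derivation:
After press 1 at (3,4):
1 1 1 0 1
1 0 1 0 1
0 0 1 1 0
0 1 1 1 0

After press 2 at (0,3):
1 1 0 1 0
1 0 1 1 1
0 0 1 1 0
0 1 1 1 0

After press 3 at (1,3):
1 1 0 0 0
1 0 0 0 0
0 0 1 0 0
0 1 1 1 0

After press 4 at (3,2):
1 1 0 0 0
1 0 0 0 0
0 0 0 0 0
0 0 0 0 0

After press 5 at (0,0):
0 0 0 0 0
0 0 0 0 0
0 0 0 0 0
0 0 0 0 0

Lights still on: 0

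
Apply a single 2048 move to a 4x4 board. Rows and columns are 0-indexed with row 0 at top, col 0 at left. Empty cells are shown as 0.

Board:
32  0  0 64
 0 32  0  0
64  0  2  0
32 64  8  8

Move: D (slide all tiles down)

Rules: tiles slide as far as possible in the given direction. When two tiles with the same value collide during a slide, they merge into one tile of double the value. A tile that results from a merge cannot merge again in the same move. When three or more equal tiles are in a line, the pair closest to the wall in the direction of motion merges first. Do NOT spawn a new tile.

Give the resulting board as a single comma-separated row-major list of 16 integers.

Slide down:
col 0: [32, 0, 64, 32] -> [0, 32, 64, 32]
col 1: [0, 32, 0, 64] -> [0, 0, 32, 64]
col 2: [0, 0, 2, 8] -> [0, 0, 2, 8]
col 3: [64, 0, 0, 8] -> [0, 0, 64, 8]

Answer: 0, 0, 0, 0, 32, 0, 0, 0, 64, 32, 2, 64, 32, 64, 8, 8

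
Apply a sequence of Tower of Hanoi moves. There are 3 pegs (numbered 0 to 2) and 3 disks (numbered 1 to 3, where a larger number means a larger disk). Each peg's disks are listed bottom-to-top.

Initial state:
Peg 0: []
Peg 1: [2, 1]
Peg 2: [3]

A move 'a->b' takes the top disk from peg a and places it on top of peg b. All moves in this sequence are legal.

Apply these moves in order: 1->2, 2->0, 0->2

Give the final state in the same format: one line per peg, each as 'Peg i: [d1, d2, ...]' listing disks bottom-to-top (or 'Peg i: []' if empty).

Answer: Peg 0: []
Peg 1: [2]
Peg 2: [3, 1]

Derivation:
After move 1 (1->2):
Peg 0: []
Peg 1: [2]
Peg 2: [3, 1]

After move 2 (2->0):
Peg 0: [1]
Peg 1: [2]
Peg 2: [3]

After move 3 (0->2):
Peg 0: []
Peg 1: [2]
Peg 2: [3, 1]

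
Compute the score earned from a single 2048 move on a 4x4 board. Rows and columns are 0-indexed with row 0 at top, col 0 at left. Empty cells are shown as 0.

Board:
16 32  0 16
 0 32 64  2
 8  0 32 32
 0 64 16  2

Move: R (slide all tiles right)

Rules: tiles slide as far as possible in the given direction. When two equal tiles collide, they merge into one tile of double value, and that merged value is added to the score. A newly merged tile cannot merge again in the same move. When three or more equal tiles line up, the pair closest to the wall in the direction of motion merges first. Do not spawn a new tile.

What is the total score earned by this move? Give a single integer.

Slide right:
row 0: [16, 32, 0, 16] -> [0, 16, 32, 16]  score +0 (running 0)
row 1: [0, 32, 64, 2] -> [0, 32, 64, 2]  score +0 (running 0)
row 2: [8, 0, 32, 32] -> [0, 0, 8, 64]  score +64 (running 64)
row 3: [0, 64, 16, 2] -> [0, 64, 16, 2]  score +0 (running 64)
Board after move:
 0 16 32 16
 0 32 64  2
 0  0  8 64
 0 64 16  2

Answer: 64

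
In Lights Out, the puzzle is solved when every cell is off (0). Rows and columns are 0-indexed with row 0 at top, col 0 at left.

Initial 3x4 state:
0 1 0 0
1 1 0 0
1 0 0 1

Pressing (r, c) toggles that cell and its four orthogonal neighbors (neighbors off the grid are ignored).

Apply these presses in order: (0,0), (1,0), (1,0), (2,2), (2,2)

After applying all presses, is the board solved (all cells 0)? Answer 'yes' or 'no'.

Answer: no

Derivation:
After press 1 at (0,0):
1 0 0 0
0 1 0 0
1 0 0 1

After press 2 at (1,0):
0 0 0 0
1 0 0 0
0 0 0 1

After press 3 at (1,0):
1 0 0 0
0 1 0 0
1 0 0 1

After press 4 at (2,2):
1 0 0 0
0 1 1 0
1 1 1 0

After press 5 at (2,2):
1 0 0 0
0 1 0 0
1 0 0 1

Lights still on: 4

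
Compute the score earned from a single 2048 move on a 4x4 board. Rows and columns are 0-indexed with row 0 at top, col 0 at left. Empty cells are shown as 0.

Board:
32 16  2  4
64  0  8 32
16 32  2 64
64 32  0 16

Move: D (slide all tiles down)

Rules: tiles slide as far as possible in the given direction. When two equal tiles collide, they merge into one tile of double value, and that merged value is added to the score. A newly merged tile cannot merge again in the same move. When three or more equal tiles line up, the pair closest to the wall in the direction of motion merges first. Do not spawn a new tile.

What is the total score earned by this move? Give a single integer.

Answer: 64

Derivation:
Slide down:
col 0: [32, 64, 16, 64] -> [32, 64, 16, 64]  score +0 (running 0)
col 1: [16, 0, 32, 32] -> [0, 0, 16, 64]  score +64 (running 64)
col 2: [2, 8, 2, 0] -> [0, 2, 8, 2]  score +0 (running 64)
col 3: [4, 32, 64, 16] -> [4, 32, 64, 16]  score +0 (running 64)
Board after move:
32  0  0  4
64  0  2 32
16 16  8 64
64 64  2 16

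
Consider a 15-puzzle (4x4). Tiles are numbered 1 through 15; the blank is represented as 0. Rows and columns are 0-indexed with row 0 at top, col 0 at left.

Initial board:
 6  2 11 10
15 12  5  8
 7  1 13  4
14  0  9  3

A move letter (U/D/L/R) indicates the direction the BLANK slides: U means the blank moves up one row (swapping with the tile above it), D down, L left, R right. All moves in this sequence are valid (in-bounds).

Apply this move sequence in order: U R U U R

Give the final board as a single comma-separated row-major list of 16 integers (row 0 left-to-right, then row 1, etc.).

After move 1 (U):
 6  2 11 10
15 12  5  8
 7  0 13  4
14  1  9  3

After move 2 (R):
 6  2 11 10
15 12  5  8
 7 13  0  4
14  1  9  3

After move 3 (U):
 6  2 11 10
15 12  0  8
 7 13  5  4
14  1  9  3

After move 4 (U):
 6  2  0 10
15 12 11  8
 7 13  5  4
14  1  9  3

After move 5 (R):
 6  2 10  0
15 12 11  8
 7 13  5  4
14  1  9  3

Answer: 6, 2, 10, 0, 15, 12, 11, 8, 7, 13, 5, 4, 14, 1, 9, 3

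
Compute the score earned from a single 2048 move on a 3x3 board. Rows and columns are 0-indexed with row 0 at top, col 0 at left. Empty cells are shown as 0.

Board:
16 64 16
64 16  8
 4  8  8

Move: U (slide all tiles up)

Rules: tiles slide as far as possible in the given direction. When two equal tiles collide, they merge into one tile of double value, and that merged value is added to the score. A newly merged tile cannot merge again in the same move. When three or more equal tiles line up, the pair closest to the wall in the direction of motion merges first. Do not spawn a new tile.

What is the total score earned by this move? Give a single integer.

Slide up:
col 0: [16, 64, 4] -> [16, 64, 4]  score +0 (running 0)
col 1: [64, 16, 8] -> [64, 16, 8]  score +0 (running 0)
col 2: [16, 8, 8] -> [16, 16, 0]  score +16 (running 16)
Board after move:
16 64 16
64 16 16
 4  8  0

Answer: 16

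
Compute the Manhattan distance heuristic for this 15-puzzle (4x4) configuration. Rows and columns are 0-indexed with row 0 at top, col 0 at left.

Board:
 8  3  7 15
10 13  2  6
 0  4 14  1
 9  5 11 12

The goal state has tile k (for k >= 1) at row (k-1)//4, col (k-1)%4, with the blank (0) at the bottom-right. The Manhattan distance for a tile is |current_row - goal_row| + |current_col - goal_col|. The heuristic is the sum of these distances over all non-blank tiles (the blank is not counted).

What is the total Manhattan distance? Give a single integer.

Answer: 36

Derivation:
Tile 8: (0,0)->(1,3) = 4
Tile 3: (0,1)->(0,2) = 1
Tile 7: (0,2)->(1,2) = 1
Tile 15: (0,3)->(3,2) = 4
Tile 10: (1,0)->(2,1) = 2
Tile 13: (1,1)->(3,0) = 3
Tile 2: (1,2)->(0,1) = 2
Tile 6: (1,3)->(1,1) = 2
Tile 4: (2,1)->(0,3) = 4
Tile 14: (2,2)->(3,1) = 2
Tile 1: (2,3)->(0,0) = 5
Tile 9: (3,0)->(2,0) = 1
Tile 5: (3,1)->(1,0) = 3
Tile 11: (3,2)->(2,2) = 1
Tile 12: (3,3)->(2,3) = 1
Sum: 4 + 1 + 1 + 4 + 2 + 3 + 2 + 2 + 4 + 2 + 5 + 1 + 3 + 1 + 1 = 36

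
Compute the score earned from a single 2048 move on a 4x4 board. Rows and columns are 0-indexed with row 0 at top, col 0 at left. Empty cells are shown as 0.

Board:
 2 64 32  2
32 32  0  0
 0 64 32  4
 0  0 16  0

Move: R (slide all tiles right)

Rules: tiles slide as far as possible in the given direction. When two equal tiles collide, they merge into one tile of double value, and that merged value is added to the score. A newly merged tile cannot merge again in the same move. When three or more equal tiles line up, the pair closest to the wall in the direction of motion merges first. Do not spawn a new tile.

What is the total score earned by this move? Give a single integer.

Answer: 64

Derivation:
Slide right:
row 0: [2, 64, 32, 2] -> [2, 64, 32, 2]  score +0 (running 0)
row 1: [32, 32, 0, 0] -> [0, 0, 0, 64]  score +64 (running 64)
row 2: [0, 64, 32, 4] -> [0, 64, 32, 4]  score +0 (running 64)
row 3: [0, 0, 16, 0] -> [0, 0, 0, 16]  score +0 (running 64)
Board after move:
 2 64 32  2
 0  0  0 64
 0 64 32  4
 0  0  0 16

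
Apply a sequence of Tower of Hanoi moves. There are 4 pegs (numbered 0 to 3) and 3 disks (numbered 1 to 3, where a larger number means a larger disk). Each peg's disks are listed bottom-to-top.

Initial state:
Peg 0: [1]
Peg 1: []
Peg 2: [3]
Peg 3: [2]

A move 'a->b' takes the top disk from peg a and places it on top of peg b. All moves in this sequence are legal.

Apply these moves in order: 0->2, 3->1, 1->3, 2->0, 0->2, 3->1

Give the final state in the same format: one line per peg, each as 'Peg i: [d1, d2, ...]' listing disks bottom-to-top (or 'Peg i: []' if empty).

After move 1 (0->2):
Peg 0: []
Peg 1: []
Peg 2: [3, 1]
Peg 3: [2]

After move 2 (3->1):
Peg 0: []
Peg 1: [2]
Peg 2: [3, 1]
Peg 3: []

After move 3 (1->3):
Peg 0: []
Peg 1: []
Peg 2: [3, 1]
Peg 3: [2]

After move 4 (2->0):
Peg 0: [1]
Peg 1: []
Peg 2: [3]
Peg 3: [2]

After move 5 (0->2):
Peg 0: []
Peg 1: []
Peg 2: [3, 1]
Peg 3: [2]

After move 6 (3->1):
Peg 0: []
Peg 1: [2]
Peg 2: [3, 1]
Peg 3: []

Answer: Peg 0: []
Peg 1: [2]
Peg 2: [3, 1]
Peg 3: []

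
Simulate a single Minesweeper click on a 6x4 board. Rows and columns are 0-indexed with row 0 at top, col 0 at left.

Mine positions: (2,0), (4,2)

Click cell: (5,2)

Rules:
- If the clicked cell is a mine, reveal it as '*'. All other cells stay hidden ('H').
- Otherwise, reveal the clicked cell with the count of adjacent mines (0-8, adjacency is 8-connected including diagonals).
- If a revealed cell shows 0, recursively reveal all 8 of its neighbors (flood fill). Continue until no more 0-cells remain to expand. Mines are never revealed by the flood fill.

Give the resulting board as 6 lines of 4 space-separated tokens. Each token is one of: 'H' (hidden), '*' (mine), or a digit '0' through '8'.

H H H H
H H H H
H H H H
H H H H
H H H H
H H 1 H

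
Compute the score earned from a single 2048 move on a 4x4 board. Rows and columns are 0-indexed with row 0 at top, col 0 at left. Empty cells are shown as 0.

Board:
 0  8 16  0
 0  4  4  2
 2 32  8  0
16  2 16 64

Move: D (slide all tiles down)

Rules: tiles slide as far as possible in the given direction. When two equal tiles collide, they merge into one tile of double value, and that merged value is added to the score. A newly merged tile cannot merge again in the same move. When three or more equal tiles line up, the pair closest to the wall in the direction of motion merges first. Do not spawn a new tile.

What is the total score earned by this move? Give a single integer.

Slide down:
col 0: [0, 0, 2, 16] -> [0, 0, 2, 16]  score +0 (running 0)
col 1: [8, 4, 32, 2] -> [8, 4, 32, 2]  score +0 (running 0)
col 2: [16, 4, 8, 16] -> [16, 4, 8, 16]  score +0 (running 0)
col 3: [0, 2, 0, 64] -> [0, 0, 2, 64]  score +0 (running 0)
Board after move:
 0  8 16  0
 0  4  4  0
 2 32  8  2
16  2 16 64

Answer: 0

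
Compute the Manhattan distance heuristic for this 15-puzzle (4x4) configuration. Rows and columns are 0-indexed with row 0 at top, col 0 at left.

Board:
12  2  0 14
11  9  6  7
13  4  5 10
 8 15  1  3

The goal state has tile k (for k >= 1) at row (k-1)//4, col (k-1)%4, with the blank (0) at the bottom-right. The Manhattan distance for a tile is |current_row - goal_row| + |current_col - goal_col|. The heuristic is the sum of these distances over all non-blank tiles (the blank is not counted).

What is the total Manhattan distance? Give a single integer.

Answer: 42

Derivation:
Tile 12: (0,0)->(2,3) = 5
Tile 2: (0,1)->(0,1) = 0
Tile 14: (0,3)->(3,1) = 5
Tile 11: (1,0)->(2,2) = 3
Tile 9: (1,1)->(2,0) = 2
Tile 6: (1,2)->(1,1) = 1
Tile 7: (1,3)->(1,2) = 1
Tile 13: (2,0)->(3,0) = 1
Tile 4: (2,1)->(0,3) = 4
Tile 5: (2,2)->(1,0) = 3
Tile 10: (2,3)->(2,1) = 2
Tile 8: (3,0)->(1,3) = 5
Tile 15: (3,1)->(3,2) = 1
Tile 1: (3,2)->(0,0) = 5
Tile 3: (3,3)->(0,2) = 4
Sum: 5 + 0 + 5 + 3 + 2 + 1 + 1 + 1 + 4 + 3 + 2 + 5 + 1 + 5 + 4 = 42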